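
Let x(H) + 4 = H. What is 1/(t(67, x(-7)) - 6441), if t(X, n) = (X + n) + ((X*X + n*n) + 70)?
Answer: -1/1705 ≈ -0.00058651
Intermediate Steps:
x(H) = -4 + H
t(X, n) = 70 + X + n + X² + n² (t(X, n) = (X + n) + ((X² + n²) + 70) = (X + n) + (70 + X² + n²) = 70 + X + n + X² + n²)
1/(t(67, x(-7)) - 6441) = 1/((70 + 67 + (-4 - 7) + 67² + (-4 - 7)²) - 6441) = 1/((70 + 67 - 11 + 4489 + (-11)²) - 6441) = 1/((70 + 67 - 11 + 4489 + 121) - 6441) = 1/(4736 - 6441) = 1/(-1705) = -1/1705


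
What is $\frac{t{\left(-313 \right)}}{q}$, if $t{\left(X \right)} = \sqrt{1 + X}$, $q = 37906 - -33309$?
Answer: $\frac{2 i \sqrt{78}}{71215} \approx 0.00024803 i$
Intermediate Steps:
$q = 71215$ ($q = 37906 + 33309 = 71215$)
$\frac{t{\left(-313 \right)}}{q} = \frac{\sqrt{1 - 313}}{71215} = \sqrt{-312} \cdot \frac{1}{71215} = 2 i \sqrt{78} \cdot \frac{1}{71215} = \frac{2 i \sqrt{78}}{71215}$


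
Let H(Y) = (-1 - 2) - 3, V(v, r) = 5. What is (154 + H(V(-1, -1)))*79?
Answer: 11692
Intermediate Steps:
H(Y) = -6 (H(Y) = -3 - 3 = -6)
(154 + H(V(-1, -1)))*79 = (154 - 6)*79 = 148*79 = 11692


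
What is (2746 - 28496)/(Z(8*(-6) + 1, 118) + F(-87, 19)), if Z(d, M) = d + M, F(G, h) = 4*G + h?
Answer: 12875/129 ≈ 99.806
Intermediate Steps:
F(G, h) = h + 4*G
Z(d, M) = M + d
(2746 - 28496)/(Z(8*(-6) + 1, 118) + F(-87, 19)) = (2746 - 28496)/((118 + (8*(-6) + 1)) + (19 + 4*(-87))) = -25750/((118 + (-48 + 1)) + (19 - 348)) = -25750/((118 - 47) - 329) = -25750/(71 - 329) = -25750/(-258) = -25750*(-1/258) = 12875/129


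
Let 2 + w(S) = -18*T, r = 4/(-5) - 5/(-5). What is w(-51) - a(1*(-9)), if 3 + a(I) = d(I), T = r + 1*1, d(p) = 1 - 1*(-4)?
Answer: -128/5 ≈ -25.600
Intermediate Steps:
d(p) = 5 (d(p) = 1 + 4 = 5)
r = ⅕ (r = 4*(-⅕) - 5*(-⅕) = -⅘ + 1 = ⅕ ≈ 0.20000)
T = 6/5 (T = ⅕ + 1*1 = ⅕ + 1 = 6/5 ≈ 1.2000)
a(I) = 2 (a(I) = -3 + 5 = 2)
w(S) = -118/5 (w(S) = -2 - 18*6/5 = -2 - 108/5 = -118/5)
w(-51) - a(1*(-9)) = -118/5 - 1*2 = -118/5 - 2 = -128/5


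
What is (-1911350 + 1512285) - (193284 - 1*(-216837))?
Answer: -809186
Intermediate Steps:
(-1911350 + 1512285) - (193284 - 1*(-216837)) = -399065 - (193284 + 216837) = -399065 - 1*410121 = -399065 - 410121 = -809186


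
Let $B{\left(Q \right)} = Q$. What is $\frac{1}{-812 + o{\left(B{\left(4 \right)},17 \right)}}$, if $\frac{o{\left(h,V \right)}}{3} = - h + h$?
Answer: $- \frac{1}{812} \approx -0.0012315$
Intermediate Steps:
$o{\left(h,V \right)} = 0$ ($o{\left(h,V \right)} = 3 \left(- h + h\right) = 3 \cdot 0 = 0$)
$\frac{1}{-812 + o{\left(B{\left(4 \right)},17 \right)}} = \frac{1}{-812 + 0} = \frac{1}{-812} = - \frac{1}{812}$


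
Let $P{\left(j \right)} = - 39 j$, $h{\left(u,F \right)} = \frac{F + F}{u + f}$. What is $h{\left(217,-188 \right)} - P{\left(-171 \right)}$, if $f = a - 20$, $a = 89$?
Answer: $- \frac{953855}{143} \approx -6670.3$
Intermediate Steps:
$f = 69$ ($f = 89 - 20 = 69$)
$h{\left(u,F \right)} = \frac{2 F}{69 + u}$ ($h{\left(u,F \right)} = \frac{F + F}{u + 69} = \frac{2 F}{69 + u}$)
$h{\left(217,-188 \right)} - P{\left(-171 \right)} = 2 \left(-188\right) \frac{1}{69 + 217} - \left(-39\right) \left(-171\right) = 2 \left(-188\right) \frac{1}{286} - 6669 = - \frac{188}{143} - 6669 = - \frac{953855}{143}$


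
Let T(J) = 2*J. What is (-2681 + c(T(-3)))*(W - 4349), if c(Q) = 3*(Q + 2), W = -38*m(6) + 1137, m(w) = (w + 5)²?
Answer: 21032330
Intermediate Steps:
m(w) = (5 + w)²
W = -3461 (W = -38*(5 + 6)² + 1137 = -38*11² + 1137 = -38*121 + 1137 = -4598 + 1137 = -3461)
c(Q) = 6 + 3*Q (c(Q) = 3*(2 + Q) = 6 + 3*Q)
(-2681 + c(T(-3)))*(W - 4349) = (-2681 + (6 + 3*(2*(-3))))*(-3461 - 4349) = (-2681 + (6 + 3*(-6)))*(-7810) = (-2681 + (6 - 18))*(-7810) = (-2681 - 12)*(-7810) = -2693*(-7810) = 21032330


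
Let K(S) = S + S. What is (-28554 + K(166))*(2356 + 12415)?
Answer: -416867162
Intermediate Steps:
K(S) = 2*S
(-28554 + K(166))*(2356 + 12415) = (-28554 + 2*166)*(2356 + 12415) = (-28554 + 332)*14771 = -28222*14771 = -416867162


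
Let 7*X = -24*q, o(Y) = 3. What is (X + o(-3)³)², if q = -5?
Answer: 95481/49 ≈ 1948.6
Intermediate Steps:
X = 120/7 (X = (-24*(-5))/7 = (⅐)*120 = 120/7 ≈ 17.143)
(X + o(-3)³)² = (120/7 + 3³)² = (120/7 + 27)² = (309/7)² = 95481/49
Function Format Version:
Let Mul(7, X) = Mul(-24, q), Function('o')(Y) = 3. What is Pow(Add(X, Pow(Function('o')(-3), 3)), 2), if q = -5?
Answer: Rational(95481, 49) ≈ 1948.6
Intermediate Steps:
X = Rational(120, 7) (X = Mul(Rational(1, 7), Mul(-24, -5)) = Mul(Rational(1, 7), 120) = Rational(120, 7) ≈ 17.143)
Pow(Add(X, Pow(Function('o')(-3), 3)), 2) = Pow(Add(Rational(120, 7), Pow(3, 3)), 2) = Pow(Add(Rational(120, 7), 27), 2) = Pow(Rational(309, 7), 2) = Rational(95481, 49)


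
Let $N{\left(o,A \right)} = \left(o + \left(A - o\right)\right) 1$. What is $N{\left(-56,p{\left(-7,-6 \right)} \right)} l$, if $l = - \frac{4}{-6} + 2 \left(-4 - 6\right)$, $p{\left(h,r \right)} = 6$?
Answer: $-116$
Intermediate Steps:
$N{\left(o,A \right)} = A$ ($N{\left(o,A \right)} = A 1 = A$)
$l = - \frac{58}{3}$ ($l = \left(-4\right) \left(- \frac{1}{6}\right) + 2 \left(-4 - 6\right) = \frac{2}{3} + 2 \left(-10\right) = \frac{2}{3} - 20 = - \frac{58}{3} \approx -19.333$)
$N{\left(-56,p{\left(-7,-6 \right)} \right)} l = 6 \left(- \frac{58}{3}\right) = -116$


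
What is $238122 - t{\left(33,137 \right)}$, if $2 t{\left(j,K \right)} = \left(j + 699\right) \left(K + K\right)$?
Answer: $137838$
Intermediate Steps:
$t{\left(j,K \right)} = K \left(699 + j\right)$ ($t{\left(j,K \right)} = \frac{\left(j + 699\right) \left(K + K\right)}{2} = \frac{\left(699 + j\right) 2 K}{2} = \frac{2 K \left(699 + j\right)}{2} = K \left(699 + j\right)$)
$238122 - t{\left(33,137 \right)} = 238122 - 137 \left(699 + 33\right) = 238122 - 137 \cdot 732 = 238122 - 100284 = 137838$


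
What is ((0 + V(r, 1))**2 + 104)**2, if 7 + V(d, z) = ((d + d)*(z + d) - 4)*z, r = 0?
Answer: 50625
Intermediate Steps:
V(d, z) = -7 + z*(-4 + 2*d*(d + z)) (V(d, z) = -7 + ((d + d)*(z + d) - 4)*z = -7 + ((2*d)*(d + z) - 4)*z = -7 + (2*d*(d + z) - 4)*z = -7 + (-4 + 2*d*(d + z))*z = -7 + z*(-4 + 2*d*(d + z)))
((0 + V(r, 1))**2 + 104)**2 = ((0 + (-7 - 4*1 + 2*0*1**2 + 2*1*0**2))**2 + 104)**2 = ((0 + (-7 - 4 + 2*0*1 + 2*1*0))**2 + 104)**2 = ((0 + (-7 - 4 + 0 + 0))**2 + 104)**2 = ((0 - 11)**2 + 104)**2 = ((-11)**2 + 104)**2 = (121 + 104)**2 = 225**2 = 50625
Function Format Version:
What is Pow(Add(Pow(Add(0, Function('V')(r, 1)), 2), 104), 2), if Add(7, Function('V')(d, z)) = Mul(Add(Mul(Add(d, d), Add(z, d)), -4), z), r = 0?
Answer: 50625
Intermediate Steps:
Function('V')(d, z) = Add(-7, Mul(z, Add(-4, Mul(2, d, Add(d, z))))) (Function('V')(d, z) = Add(-7, Mul(Add(Mul(Add(d, d), Add(z, d)), -4), z)) = Add(-7, Mul(Add(Mul(Mul(2, d), Add(d, z)), -4), z)) = Add(-7, Mul(Add(Mul(2, d, Add(d, z)), -4), z)) = Add(-7, Mul(Add(-4, Mul(2, d, Add(d, z))), z)) = Add(-7, Mul(z, Add(-4, Mul(2, d, Add(d, z))))))
Pow(Add(Pow(Add(0, Function('V')(r, 1)), 2), 104), 2) = Pow(Add(Pow(Add(0, Add(-7, Mul(-4, 1), Mul(2, 0, Pow(1, 2)), Mul(2, 1, Pow(0, 2)))), 2), 104), 2) = Pow(Add(Pow(Add(0, Add(-7, -4, Mul(2, 0, 1), Mul(2, 1, 0))), 2), 104), 2) = Pow(Add(Pow(Add(0, Add(-7, -4, 0, 0)), 2), 104), 2) = Pow(Add(Pow(Add(0, -11), 2), 104), 2) = Pow(Add(Pow(-11, 2), 104), 2) = Pow(Add(121, 104), 2) = Pow(225, 2) = 50625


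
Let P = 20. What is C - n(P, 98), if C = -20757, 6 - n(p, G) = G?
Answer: -20665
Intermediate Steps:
n(p, G) = 6 - G
C - n(P, 98) = -20757 - (6 - 1*98) = -20757 - (6 - 98) = -20757 - 1*(-92) = -20757 + 92 = -20665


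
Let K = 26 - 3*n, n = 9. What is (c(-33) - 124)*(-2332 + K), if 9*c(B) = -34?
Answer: 2682950/9 ≈ 2.9811e+5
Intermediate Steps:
c(B) = -34/9 (c(B) = (1/9)*(-34) = -34/9)
K = -1 (K = 26 - 3*9 = 26 - 27 = -1)
(c(-33) - 124)*(-2332 + K) = (-34/9 - 124)*(-2332 - 1) = -1150/9*(-2333) = 2682950/9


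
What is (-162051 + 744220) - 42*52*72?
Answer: 424921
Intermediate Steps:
(-162051 + 744220) - 42*52*72 = 582169 - 2184*72 = 582169 - 157248 = 424921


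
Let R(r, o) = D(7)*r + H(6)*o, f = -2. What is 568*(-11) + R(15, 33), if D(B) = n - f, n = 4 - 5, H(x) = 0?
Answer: -6233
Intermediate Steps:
n = -1
D(B) = 1 (D(B) = -1 - 1*(-2) = -1 + 2 = 1)
R(r, o) = r (R(r, o) = 1*r + 0*o = r + 0 = r)
568*(-11) + R(15, 33) = 568*(-11) + 15 = -6248 + 15 = -6233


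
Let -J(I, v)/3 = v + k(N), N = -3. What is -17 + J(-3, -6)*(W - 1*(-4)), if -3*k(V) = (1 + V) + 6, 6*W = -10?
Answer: 103/3 ≈ 34.333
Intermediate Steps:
W = -5/3 (W = (⅙)*(-10) = -5/3 ≈ -1.6667)
k(V) = -7/3 - V/3 (k(V) = -((1 + V) + 6)/3 = -(7 + V)/3 = -7/3 - V/3)
J(I, v) = 4 - 3*v (J(I, v) = -3*(v + (-7/3 - ⅓*(-3))) = -3*(v + (-7/3 + 1)) = -3*(v - 4/3) = -3*(-4/3 + v) = 4 - 3*v)
-17 + J(-3, -6)*(W - 1*(-4)) = -17 + (4 - 3*(-6))*(-5/3 - 1*(-4)) = -17 + (4 + 18)*(-5/3 + 4) = -17 + 22*(7/3) = -17 + 154/3 = 103/3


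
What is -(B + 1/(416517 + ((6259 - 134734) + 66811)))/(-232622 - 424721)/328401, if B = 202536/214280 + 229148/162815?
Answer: 728139110518826/66813012601119519631236945 ≈ 1.0898e-11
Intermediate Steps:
B = 2051943307/872199955 (B = 202536*(1/214280) + 229148*(1/162815) = 25317/26785 + 229148/162815 = 2051943307/872199955 ≈ 2.3526)
-(B + 1/(416517 + ((6259 - 134734) + 66811)))/(-232622 - 424721)/328401 = -(2051943307/872199955 + 1/(416517 + ((6259 - 134734) + 66811)))/(-232622 - 424721)/328401 = -(2051943307/872199955 + 1/(416517 + (-128475 + 66811)))/(-657343)/328401 = -(2051943307/872199955 + 1/(416517 - 61664))*(-1/657343)/328401 = -(2051943307/872199955 + 1/354853)*(-1/657343)/328401 = -(728139110518826/309502770631615)*(-1/657343)/328401 = -(-728139110518826)/(203449479755297698945*328401) = -1*(-728139110518826/66813012601119519631236945) = 728139110518826/66813012601119519631236945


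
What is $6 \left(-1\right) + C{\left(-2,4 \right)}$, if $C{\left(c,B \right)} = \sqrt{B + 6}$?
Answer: $-6 + \sqrt{10} \approx -2.8377$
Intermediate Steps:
$C{\left(c,B \right)} = \sqrt{6 + B}$
$6 \left(-1\right) + C{\left(-2,4 \right)} = 6 \left(-1\right) + \sqrt{6 + 4} = -6 + \sqrt{10}$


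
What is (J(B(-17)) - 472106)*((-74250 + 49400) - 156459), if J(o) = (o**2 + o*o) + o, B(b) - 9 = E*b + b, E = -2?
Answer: 85347222952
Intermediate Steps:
B(b) = 9 - b (B(b) = 9 + (-2*b + b) = 9 - b)
J(o) = o + 2*o**2 (J(o) = (o**2 + o**2) + o = 2*o**2 + o = o + 2*o**2)
(J(B(-17)) - 472106)*((-74250 + 49400) - 156459) = ((9 - 1*(-17))*(1 + 2*(9 - 1*(-17))) - 472106)*((-74250 + 49400) - 156459) = ((9 + 17)*(1 + 2*(9 + 17)) - 472106)*(-24850 - 156459) = (26*(1 + 2*26) - 472106)*(-181309) = (26*(1 + 52) - 472106)*(-181309) = (26*53 - 472106)*(-181309) = (1378 - 472106)*(-181309) = -470728*(-181309) = 85347222952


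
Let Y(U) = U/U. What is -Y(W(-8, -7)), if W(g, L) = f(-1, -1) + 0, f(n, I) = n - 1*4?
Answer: -1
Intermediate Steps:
f(n, I) = -4 + n (f(n, I) = n - 4 = -4 + n)
W(g, L) = -5 (W(g, L) = (-4 - 1) + 0 = -5 + 0 = -5)
Y(U) = 1
-Y(W(-8, -7)) = -1*1 = -1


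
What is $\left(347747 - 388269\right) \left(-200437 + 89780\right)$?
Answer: $4484042954$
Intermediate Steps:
$\left(347747 - 388269\right) \left(-200437 + 89780\right) = \left(-40522\right) \left(-110657\right) = 4484042954$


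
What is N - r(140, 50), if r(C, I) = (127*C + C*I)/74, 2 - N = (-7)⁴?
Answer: -101153/37 ≈ -2733.9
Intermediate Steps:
N = -2399 (N = 2 - 1*(-7)⁴ = 2 - 1*2401 = 2 - 2401 = -2399)
r(C, I) = 127*C/74 + C*I/74 (r(C, I) = (127*C + C*I)*(1/74) = 127*C/74 + C*I/74)
N - r(140, 50) = -2399 - 140*(127 + 50)/74 = -2399 - 140*177/74 = -2399 - 1*12390/37 = -2399 - 12390/37 = -101153/37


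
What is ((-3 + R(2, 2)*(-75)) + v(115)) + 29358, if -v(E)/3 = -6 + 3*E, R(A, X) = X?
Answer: 28188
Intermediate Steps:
v(E) = 18 - 9*E (v(E) = -3*(-6 + 3*E) = 18 - 9*E)
((-3 + R(2, 2)*(-75)) + v(115)) + 29358 = ((-3 + 2*(-75)) + (18 - 9*115)) + 29358 = ((-3 - 150) + (18 - 1035)) + 29358 = (-153 - 1017) + 29358 = -1170 + 29358 = 28188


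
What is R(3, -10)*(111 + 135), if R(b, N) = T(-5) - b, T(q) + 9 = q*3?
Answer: -6642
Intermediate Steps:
T(q) = -9 + 3*q (T(q) = -9 + q*3 = -9 + 3*q)
R(b, N) = -24 - b (R(b, N) = (-9 + 3*(-5)) - b = (-9 - 15) - b = -24 - b)
R(3, -10)*(111 + 135) = (-24 - 1*3)*(111 + 135) = (-24 - 3)*246 = -27*246 = -6642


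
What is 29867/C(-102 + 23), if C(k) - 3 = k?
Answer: -29867/76 ≈ -392.99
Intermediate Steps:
C(k) = 3 + k
29867/C(-102 + 23) = 29867/(3 + (-102 + 23)) = 29867/(3 - 79) = 29867/(-76) = 29867*(-1/76) = -29867/76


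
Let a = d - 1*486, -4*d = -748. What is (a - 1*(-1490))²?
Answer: 1418481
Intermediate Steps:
d = 187 (d = -¼*(-748) = 187)
a = -299 (a = 187 - 1*486 = 187 - 486 = -299)
(a - 1*(-1490))² = (-299 - 1*(-1490))² = (-299 + 1490)² = 1191² = 1418481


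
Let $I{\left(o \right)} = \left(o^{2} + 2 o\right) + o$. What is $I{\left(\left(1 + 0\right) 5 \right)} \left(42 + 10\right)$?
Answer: $2080$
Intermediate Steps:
$I{\left(o \right)} = o^{2} + 3 o$
$I{\left(\left(1 + 0\right) 5 \right)} \left(42 + 10\right) = \left(1 + 0\right) 5 \left(3 + \left(1 + 0\right) 5\right) \left(42 + 10\right) = 1 \cdot 5 \left(3 + 1 \cdot 5\right) 52 = 5 \left(3 + 5\right) 52 = 5 \cdot 8 \cdot 52 = 40 \cdot 52 = 2080$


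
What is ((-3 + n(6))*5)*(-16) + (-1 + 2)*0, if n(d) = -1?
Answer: 320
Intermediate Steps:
((-3 + n(6))*5)*(-16) + (-1 + 2)*0 = ((-3 - 1)*5)*(-16) + (-1 + 2)*0 = -4*5*(-16) + 1*0 = -20*(-16) + 0 = 320 + 0 = 320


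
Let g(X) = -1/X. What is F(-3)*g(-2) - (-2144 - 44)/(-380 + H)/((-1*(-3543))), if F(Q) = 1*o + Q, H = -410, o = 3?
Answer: -1094/1399485 ≈ -0.00078172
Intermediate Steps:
F(Q) = 3 + Q (F(Q) = 1*3 + Q = 3 + Q)
F(-3)*g(-2) - (-2144 - 44)/(-380 + H)/((-1*(-3543))) = (3 - 3)*(-1/(-2)) - (-2144 - 44)/(-380 - 410)/((-1*(-3543))) = 0*(-1*(-1/2)) - (-2188/(-790))/3543 = 0*(1/2) - (-2188*(-1/790))/3543 = 0 - 1094/(395*3543) = 0 - 1*1094/1399485 = 0 - 1094/1399485 = -1094/1399485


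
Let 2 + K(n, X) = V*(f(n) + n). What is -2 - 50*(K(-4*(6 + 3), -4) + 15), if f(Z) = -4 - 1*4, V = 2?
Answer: 3748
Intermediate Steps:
f(Z) = -8 (f(Z) = -4 - 4 = -8)
K(n, X) = -18 + 2*n (K(n, X) = -2 + 2*(-8 + n) = -2 + (-16 + 2*n) = -18 + 2*n)
-2 - 50*(K(-4*(6 + 3), -4) + 15) = -2 - 50*((-18 + 2*(-4*(6 + 3))) + 15) = -2 - 50*((-18 + 2*(-4*9)) + 15) = -2 - 50*((-18 + 2*(-36)) + 15) = -2 - 50*((-18 - 72) + 15) = -2 - 50*(-90 + 15) = -2 - 50*(-75) = -2 + 3750 = 3748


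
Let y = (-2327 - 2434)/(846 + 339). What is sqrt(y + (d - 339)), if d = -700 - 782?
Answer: 3*I*sqrt(31638710)/395 ≈ 42.72*I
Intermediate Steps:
y = -1587/395 (y = -4761/1185 = -4761*1/1185 = -1587/395 ≈ -4.0177)
d = -1482
sqrt(y + (d - 339)) = sqrt(-1587/395 + (-1482 - 339)) = sqrt(-1587/395 - 1821) = sqrt(-720882/395) = 3*I*sqrt(31638710)/395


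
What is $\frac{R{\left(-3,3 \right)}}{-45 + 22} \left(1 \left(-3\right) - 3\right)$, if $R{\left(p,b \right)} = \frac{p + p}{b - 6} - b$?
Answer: $- \frac{6}{23} \approx -0.26087$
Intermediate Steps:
$R{\left(p,b \right)} = - b + \frac{2 p}{-6 + b}$ ($R{\left(p,b \right)} = \frac{2 p}{-6 + b} - b = - b + \frac{2 p}{-6 + b}$)
$\frac{R{\left(-3,3 \right)}}{-45 + 22} \left(1 \left(-3\right) - 3\right) = \frac{\frac{1}{-6 + 3} \left(- 3^{2} + 2 \left(-3\right) + 6 \cdot 3\right)}{-45 + 22} \left(1 \left(-3\right) - 3\right) = \frac{\frac{1}{-3} \left(\left(-1\right) 9 - 6 + 18\right)}{-23} \left(-3 - 3\right) = - \frac{\left(- \frac{1}{3}\right) \left(-9 - 6 + 18\right)}{23} \left(-6\right) = - \frac{\left(- \frac{1}{3}\right) 3}{23} \left(-6\right) = \left(- \frac{1}{23}\right) \left(-1\right) \left(-6\right) = \frac{1}{23} \left(-6\right) = - \frac{6}{23}$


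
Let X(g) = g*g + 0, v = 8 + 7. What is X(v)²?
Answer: 50625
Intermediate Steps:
v = 15
X(g) = g² (X(g) = g² + 0 = g²)
X(v)² = (15²)² = 225² = 50625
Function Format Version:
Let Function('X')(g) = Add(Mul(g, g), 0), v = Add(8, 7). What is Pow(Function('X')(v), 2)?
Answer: 50625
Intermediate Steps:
v = 15
Function('X')(g) = Pow(g, 2) (Function('X')(g) = Add(Pow(g, 2), 0) = Pow(g, 2))
Pow(Function('X')(v), 2) = Pow(Pow(15, 2), 2) = Pow(225, 2) = 50625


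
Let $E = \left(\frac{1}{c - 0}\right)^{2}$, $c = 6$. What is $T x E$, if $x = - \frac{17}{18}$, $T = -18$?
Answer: $\frac{17}{36} \approx 0.47222$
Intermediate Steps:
$x = - \frac{17}{18}$ ($x = \left(-17\right) \frac{1}{18} = - \frac{17}{18} \approx -0.94444$)
$E = \frac{1}{36}$ ($E = \left(\frac{1}{6 - 0}\right)^{2} = \left(\frac{1}{6 + 0}\right)^{2} = \left(\frac{1}{6}\right)^{2} = \frac{1}{36} \approx 0.027778$)
$T x E = \left(-18\right) \left(- \frac{17}{18}\right) \frac{1}{36} = 17 \cdot \frac{1}{36} = \frac{17}{36}$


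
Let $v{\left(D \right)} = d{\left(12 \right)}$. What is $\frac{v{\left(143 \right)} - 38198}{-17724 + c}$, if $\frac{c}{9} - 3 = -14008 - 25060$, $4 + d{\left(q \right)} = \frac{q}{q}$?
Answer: $\frac{38201}{369309} \approx 0.10344$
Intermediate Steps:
$d{\left(q \right)} = -3$ ($d{\left(q \right)} = -4 + \frac{q}{q} = -4 + 1 = -3$)
$v{\left(D \right)} = -3$
$c = -351585$ ($c = 27 + 9 \left(-14008 - 25060\right) = 27 + 9 \left(-39068\right) = 27 - 351612 = -351585$)
$\frac{v{\left(143 \right)} - 38198}{-17724 + c} = \frac{-3 - 38198}{-17724 - 351585} = - \frac{38201}{-369309} = \left(-38201\right) \left(- \frac{1}{369309}\right) = \frac{38201}{369309}$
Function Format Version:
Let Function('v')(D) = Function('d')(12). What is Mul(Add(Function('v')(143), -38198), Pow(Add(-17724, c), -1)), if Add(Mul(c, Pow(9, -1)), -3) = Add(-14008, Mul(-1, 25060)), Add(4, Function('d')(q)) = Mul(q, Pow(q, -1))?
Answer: Rational(38201, 369309) ≈ 0.10344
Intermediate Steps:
Function('d')(q) = -3 (Function('d')(q) = Add(-4, Mul(q, Pow(q, -1))) = Add(-4, 1) = -3)
Function('v')(D) = -3
c = -351585 (c = Add(27, Mul(9, Add(-14008, Mul(-1, 25060)))) = Add(27, Mul(9, Add(-14008, -25060))) = Add(27, Mul(9, -39068)) = Add(27, -351612) = -351585)
Mul(Add(Function('v')(143), -38198), Pow(Add(-17724, c), -1)) = Mul(Add(-3, -38198), Pow(Add(-17724, -351585), -1)) = Mul(-38201, Pow(-369309, -1)) = Mul(-38201, Rational(-1, 369309)) = Rational(38201, 369309)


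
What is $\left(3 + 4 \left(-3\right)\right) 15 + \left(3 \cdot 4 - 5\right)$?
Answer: $-128$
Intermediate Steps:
$\left(3 + 4 \left(-3\right)\right) 15 + \left(3 \cdot 4 - 5\right) = \left(3 - 12\right) 15 + \left(12 - 5\right) = \left(-9\right) 15 + 7 = -135 + 7 = -128$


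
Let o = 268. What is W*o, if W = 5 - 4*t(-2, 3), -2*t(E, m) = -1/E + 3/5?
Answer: 9648/5 ≈ 1929.6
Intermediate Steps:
t(E, m) = -3/10 + 1/(2*E) (t(E, m) = -(-1/E + 3/5)/2 = -(3/5 - 1/E)/2 = -3/10 + 1/(2*E))
W = 36/5 (W = 5 - 2*(5 - 3*(-2))/(5*(-2)) = 5 - 2*(-1)*(5 + 6)/(5*2) = 5 - 2*(-1)*11/(5*2) = 5 - 4*(-11/20) = 5 + 11/5 = 36/5 ≈ 7.2000)
W*o = (36/5)*268 = 9648/5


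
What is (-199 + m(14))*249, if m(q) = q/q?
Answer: -49302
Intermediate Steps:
m(q) = 1
(-199 + m(14))*249 = (-199 + 1)*249 = -198*249 = -49302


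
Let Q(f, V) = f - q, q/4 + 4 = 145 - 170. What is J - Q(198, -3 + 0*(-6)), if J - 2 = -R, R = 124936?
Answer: -125248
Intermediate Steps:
q = -116 (q = -16 + 4*(145 - 170) = -16 + 4*(-25) = -16 - 100 = -116)
J = -124934 (J = 2 - 1*124936 = 2 - 124936 = -124934)
Q(f, V) = 116 + f (Q(f, V) = f - 1*(-116) = f + 116 = 116 + f)
J - Q(198, -3 + 0*(-6)) = -124934 - (116 + 198) = -124934 - 1*314 = -124934 - 314 = -125248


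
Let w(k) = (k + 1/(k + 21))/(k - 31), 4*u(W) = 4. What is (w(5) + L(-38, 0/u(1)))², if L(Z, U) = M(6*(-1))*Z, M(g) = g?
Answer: 23715076009/456976 ≈ 51896.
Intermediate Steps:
u(W) = 1 (u(W) = (¼)*4 = 1)
L(Z, U) = -6*Z (L(Z, U) = (6*(-1))*Z = -6*Z)
w(k) = (k + 1/(21 + k))/(-31 + k)
(w(5) + L(-38, 0/u(1)))² = ((1 + 5² + 21*5)/(-651 + 5² - 10*5) - 6*(-38))² = ((1 + 25 + 105)/(-651 + 25 - 50) + 228)² = (131/(-676) + 228)² = (-1/676*131 + 228)² = (-131/676 + 228)² = (153997/676)² = 23715076009/456976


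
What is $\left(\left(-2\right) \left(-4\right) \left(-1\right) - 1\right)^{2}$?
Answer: $81$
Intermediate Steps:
$\left(\left(-2\right) \left(-4\right) \left(-1\right) - 1\right)^{2} = \left(8 \left(-1\right) - 1\right)^{2} = \left(-8 - 1\right)^{2} = \left(-9\right)^{2} = 81$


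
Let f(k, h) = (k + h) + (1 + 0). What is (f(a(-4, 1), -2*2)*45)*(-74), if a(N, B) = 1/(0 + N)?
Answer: 21645/2 ≈ 10823.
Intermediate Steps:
a(N, B) = 1/N
f(k, h) = 1 + h + k (f(k, h) = (h + k) + 1 = 1 + h + k)
(f(a(-4, 1), -2*2)*45)*(-74) = ((1 - 2*2 + 1/(-4))*45)*(-74) = ((1 - 4 - ¼)*45)*(-74) = -13/4*45*(-74) = -585/4*(-74) = 21645/2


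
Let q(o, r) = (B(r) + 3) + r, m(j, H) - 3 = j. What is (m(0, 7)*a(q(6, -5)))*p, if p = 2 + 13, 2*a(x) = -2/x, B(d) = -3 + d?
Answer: 9/2 ≈ 4.5000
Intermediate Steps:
m(j, H) = 3 + j
q(o, r) = 2*r (q(o, r) = ((-3 + r) + 3) + r = r + r = 2*r)
a(x) = -1/x (a(x) = (-2/x)/2 = -1/x)
p = 15
(m(0, 7)*a(q(6, -5)))*p = ((3 + 0)*(-1/(2*(-5))))*15 = (3*(-1/(-10)))*15 = (3*(-1*(-1/10)))*15 = (3*(1/10))*15 = (3/10)*15 = 9/2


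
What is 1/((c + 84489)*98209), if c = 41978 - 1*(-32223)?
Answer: 1/15584786210 ≈ 6.4165e-11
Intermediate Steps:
c = 74201 (c = 41978 + 32223 = 74201)
1/((c + 84489)*98209) = 1/((74201 + 84489)*98209) = (1/98209)/158690 = (1/158690)*(1/98209) = 1/15584786210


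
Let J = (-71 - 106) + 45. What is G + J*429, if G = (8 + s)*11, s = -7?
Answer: -56617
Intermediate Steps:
G = 11 (G = (8 - 7)*11 = 1*11 = 11)
J = -132 (J = -177 + 45 = -132)
G + J*429 = 11 - 132*429 = 11 - 56628 = -56617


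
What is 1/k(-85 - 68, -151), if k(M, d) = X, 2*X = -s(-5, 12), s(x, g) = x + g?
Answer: -2/7 ≈ -0.28571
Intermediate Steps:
s(x, g) = g + x
X = -7/2 (X = (-(12 - 5))/2 = (-1*7)/2 = (½)*(-7) = -7/2 ≈ -3.5000)
k(M, d) = -7/2
1/k(-85 - 68, -151) = 1/(-7/2) = -2/7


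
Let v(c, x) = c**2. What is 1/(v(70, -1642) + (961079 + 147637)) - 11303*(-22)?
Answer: 276918436257/1113616 ≈ 2.4867e+5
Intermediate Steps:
1/(v(70, -1642) + (961079 + 147637)) - 11303*(-22) = 1/(70**2 + (961079 + 147637)) - 11303*(-22) = 1/(4900 + 1108716) + 248666 = 1/1113616 + 248666 = 276918436257/1113616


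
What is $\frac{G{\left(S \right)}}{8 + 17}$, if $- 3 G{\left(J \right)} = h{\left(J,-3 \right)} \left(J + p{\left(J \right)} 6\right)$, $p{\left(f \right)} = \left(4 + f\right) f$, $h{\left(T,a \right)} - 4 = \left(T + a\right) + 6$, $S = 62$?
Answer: $- \frac{566122}{25} \approx -22645.0$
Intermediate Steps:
$h{\left(T,a \right)} = 10 + T + a$ ($h{\left(T,a \right)} = 4 + \left(\left(T + a\right) + 6\right) = 4 + \left(6 + T + a\right) = 10 + T + a$)
$p{\left(f \right)} = f \left(4 + f\right)$
$G{\left(J \right)} = - \frac{\left(7 + J\right) \left(J + 6 J \left(4 + J\right)\right)}{3}$ ($G{\left(J \right)} = - \frac{\left(10 + J - 3\right) \left(J + J \left(4 + J\right) 6\right)}{3} = - \frac{\left(7 + J\right) \left(J + 6 J \left(4 + J\right)\right)}{3}$)
$\frac{G{\left(S \right)}}{8 + 17} = \frac{\left(- \frac{1}{3}\right) 62 \left(7 + 62\right) \left(25 + 6 \cdot 62\right)}{8 + 17} = \frac{\left(- \frac{1}{3}\right) 62 \cdot 69 \left(25 + 372\right)}{25} = \left(- \frac{1}{3}\right) 62 \cdot 69 \cdot 397 \cdot \frac{1}{25} = \left(-566122\right) \frac{1}{25} = - \frac{566122}{25}$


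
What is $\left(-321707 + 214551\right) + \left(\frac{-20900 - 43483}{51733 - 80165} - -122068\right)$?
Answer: $\frac{424042367}{28432} \approx 14914.0$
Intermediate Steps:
$\left(-321707 + 214551\right) + \left(\frac{-20900 - 43483}{51733 - 80165} - -122068\right) = -107156 + \left(- \frac{64383}{-28432} + 122068\right) = -107156 + \left(\left(-64383\right) \left(- \frac{1}{28432}\right) + 122068\right) = -107156 + \left(\frac{64383}{28432} + 122068\right) = -107156 + \frac{3470701759}{28432} = \frac{424042367}{28432}$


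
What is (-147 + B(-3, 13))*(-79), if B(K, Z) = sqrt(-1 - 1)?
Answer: 11613 - 79*I*sqrt(2) ≈ 11613.0 - 111.72*I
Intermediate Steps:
B(K, Z) = I*sqrt(2) (B(K, Z) = sqrt(-2) = I*sqrt(2))
(-147 + B(-3, 13))*(-79) = (-147 + I*sqrt(2))*(-79) = 11613 - 79*I*sqrt(2)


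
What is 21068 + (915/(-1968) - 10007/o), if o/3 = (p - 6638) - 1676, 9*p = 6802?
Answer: 117516498131/5577968 ≈ 21068.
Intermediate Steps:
p = 6802/9 (p = (⅑)*6802 = 6802/9 ≈ 755.78)
o = -68024/3 (o = 3*((6802/9 - 6638) - 1676) = 3*(-52940/9 - 1676) = 3*(-68024/9) = -68024/3 ≈ -22675.)
21068 + (915/(-1968) - 10007/o) = 21068 + (915/(-1968) - 10007/(-68024/3)) = 21068 + (915*(-1/1968) - 10007*(-3/68024)) = 21068 + (-305/656 + 30021/68024) = 21068 - 131693/5577968 = 117516498131/5577968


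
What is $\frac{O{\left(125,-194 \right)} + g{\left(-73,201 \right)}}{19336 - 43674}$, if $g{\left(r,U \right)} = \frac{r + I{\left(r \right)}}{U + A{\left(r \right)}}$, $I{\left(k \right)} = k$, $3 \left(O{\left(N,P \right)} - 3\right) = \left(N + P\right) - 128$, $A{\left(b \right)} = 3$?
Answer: $\frac{2155}{827492} \approx 0.0026043$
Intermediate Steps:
$O{\left(N,P \right)} = - \frac{119}{3} + \frac{N}{3} + \frac{P}{3}$ ($O{\left(N,P \right)} = 3 + \frac{\left(N + P\right) - 128}{3} = 3 + \frac{-128 + N + P}{3} = 3 + \left(- \frac{128}{3} + \frac{N}{3} + \frac{P}{3}\right) = - \frac{119}{3} + \frac{N}{3} + \frac{P}{3}$)
$g{\left(r,U \right)} = \frac{2 r}{3 + U}$ ($g{\left(r,U \right)} = \frac{r + r}{U + 3} = \frac{2 r}{3 + U}$)
$\frac{O{\left(125,-194 \right)} + g{\left(-73,201 \right)}}{19336 - 43674} = \frac{\left(- \frac{119}{3} + \frac{1}{3} \cdot 125 + \frac{1}{3} \left(-194\right)\right) + 2 \left(-73\right) \frac{1}{3 + 201}}{19336 - 43674} = \frac{\left(- \frac{119}{3} + \frac{125}{3} - \frac{194}{3}\right) + 2 \left(-73\right) \frac{1}{204}}{-24338} = \left(- \frac{188}{3} + 2 \left(-73\right) \frac{1}{204}\right) \left(- \frac{1}{24338}\right) = \left(- \frac{188}{3} - \frac{73}{102}\right) \left(- \frac{1}{24338}\right) = \left(- \frac{2155}{34}\right) \left(- \frac{1}{24338}\right) = \frac{2155}{827492}$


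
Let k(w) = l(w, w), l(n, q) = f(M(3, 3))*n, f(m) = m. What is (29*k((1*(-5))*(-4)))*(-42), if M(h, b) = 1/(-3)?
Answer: 8120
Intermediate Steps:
M(h, b) = -⅓
l(n, q) = -n/3
k(w) = -w/3
(29*k((1*(-5))*(-4)))*(-42) = (29*(-1*(-5)*(-4)/3))*(-42) = (29*(-(-5)*(-4)/3))*(-42) = (29*(-⅓*20))*(-42) = (29*(-20/3))*(-42) = -580/3*(-42) = 8120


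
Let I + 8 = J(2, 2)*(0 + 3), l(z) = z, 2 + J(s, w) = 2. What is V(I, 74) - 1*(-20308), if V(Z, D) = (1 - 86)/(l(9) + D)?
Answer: 1685479/83 ≈ 20307.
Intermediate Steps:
J(s, w) = 0 (J(s, w) = -2 + 2 = 0)
I = -8 (I = -8 + 0*(0 + 3) = -8 + 0*3 = -8 + 0 = -8)
V(Z, D) = -85/(9 + D) (V(Z, D) = (1 - 86)/(9 + D) = -85/(9 + D))
V(I, 74) - 1*(-20308) = -85/(9 + 74) - 1*(-20308) = -85/83 + 20308 = 1685479/83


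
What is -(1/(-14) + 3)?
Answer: -41/14 ≈ -2.9286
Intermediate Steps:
-(1/(-14) + 3) = -(-1/14 + 3) = -1*41/14 = -41/14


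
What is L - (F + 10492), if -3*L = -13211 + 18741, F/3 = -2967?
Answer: -10303/3 ≈ -3434.3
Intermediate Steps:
F = -8901 (F = 3*(-2967) = -8901)
L = -5530/3 (L = -(-13211 + 18741)/3 = -⅓*5530 = -5530/3 ≈ -1843.3)
L - (F + 10492) = -5530/3 - (-8901 + 10492) = -5530/3 - 1*1591 = -5530/3 - 1591 = -10303/3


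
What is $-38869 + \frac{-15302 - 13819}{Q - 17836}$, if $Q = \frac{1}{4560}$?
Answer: $- \frac{3161166896411}{81332159} \approx -38867.0$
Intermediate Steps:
$Q = \frac{1}{4560} \approx 0.0002193$
$-38869 + \frac{-15302 - 13819}{Q - 17836} = -38869 + \frac{-15302 - 13819}{\frac{1}{4560} - 17836} = -38869 + \frac{-15302 - 13819}{- \frac{81332159}{4560}} = -38869 + \left(-15302 - 13819\right) \left(- \frac{4560}{81332159}\right) = -38869 - - \frac{132791760}{81332159} = -38869 + \frac{132791760}{81332159} = - \frac{3161166896411}{81332159}$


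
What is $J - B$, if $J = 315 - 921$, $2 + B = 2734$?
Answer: $-3338$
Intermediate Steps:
$B = 2732$ ($B = -2 + 2734 = 2732$)
$J = -606$ ($J = 315 - 921 = -606$)
$J - B = -606 - 2732 = -3338$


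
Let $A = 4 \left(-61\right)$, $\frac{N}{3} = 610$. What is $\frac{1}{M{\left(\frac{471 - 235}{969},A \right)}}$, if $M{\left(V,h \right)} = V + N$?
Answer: $\frac{969}{1773506} \approx 0.00054638$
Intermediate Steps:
$N = 1830$ ($N = 3 \cdot 610 = 1830$)
$A = -244$
$M{\left(V,h \right)} = 1830 + V$ ($M{\left(V,h \right)} = V + 1830 = 1830 + V$)
$\frac{1}{M{\left(\frac{471 - 235}{969},A \right)}} = \frac{1}{1830 + \frac{471 - 235}{969}} = \frac{1}{1830 + 236 \cdot \frac{1}{969}} = \frac{1}{1830 + \frac{236}{969}} = \frac{1}{\frac{1773506}{969}} = \frac{969}{1773506}$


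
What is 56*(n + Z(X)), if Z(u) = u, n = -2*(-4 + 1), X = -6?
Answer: 0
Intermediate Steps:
n = 6 (n = -2*(-3) = 6)
56*(n + Z(X)) = 56*(6 - 6) = 56*0 = 0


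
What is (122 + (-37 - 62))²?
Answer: 529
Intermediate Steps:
(122 + (-37 - 62))² = (122 - 99)² = 23² = 529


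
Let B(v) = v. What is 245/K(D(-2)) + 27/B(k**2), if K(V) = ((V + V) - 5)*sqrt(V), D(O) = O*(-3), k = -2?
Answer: 27/4 + 35*sqrt(6)/6 ≈ 21.039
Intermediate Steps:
D(O) = -3*O
K(V) = sqrt(V)*(-5 + 2*V) (K(V) = (2*V - 5)*sqrt(V) = (-5 + 2*V)*sqrt(V) = sqrt(V)*(-5 + 2*V))
245/K(D(-2)) + 27/B(k**2) = 245/((sqrt(-3*(-2))*(-5 + 2*(-3*(-2))))) + 27/((-2)**2) = 245/((sqrt(6)*(-5 + 2*6))) + 27/4 = 245/((sqrt(6)*(-5 + 12))) + 27*(1/4) = 245/((sqrt(6)*7)) + 27/4 = 245/((7*sqrt(6))) + 27/4 = 245*(sqrt(6)/42) + 27/4 = 35*sqrt(6)/6 + 27/4 = 27/4 + 35*sqrt(6)/6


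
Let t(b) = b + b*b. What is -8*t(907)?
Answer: -6588448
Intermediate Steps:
t(b) = b + b²
-8*t(907) = -7256*(1 + 907) = -7256*908 = -8*823556 = -6588448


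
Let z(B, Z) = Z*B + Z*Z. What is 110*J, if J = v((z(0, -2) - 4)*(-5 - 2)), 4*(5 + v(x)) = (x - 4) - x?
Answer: -660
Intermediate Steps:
z(B, Z) = Z² + B*Z (z(B, Z) = B*Z + Z² = Z² + B*Z)
v(x) = -6 (v(x) = -5 + ((x - 4) - x)/4 = -5 + ((-4 + x) - x)/4 = -5 + (¼)*(-4) = -5 - 1 = -6)
J = -6
110*J = 110*(-6) = -660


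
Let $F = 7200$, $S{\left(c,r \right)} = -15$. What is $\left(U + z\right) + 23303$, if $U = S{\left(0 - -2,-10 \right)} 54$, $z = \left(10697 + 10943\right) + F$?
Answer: $51333$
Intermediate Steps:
$z = 28840$ ($z = \left(10697 + 10943\right) + 7200 = 21640 + 7200 = 28840$)
$U = -810$ ($U = \left(-15\right) 54 = -810$)
$\left(U + z\right) + 23303 = \left(-810 + 28840\right) + 23303 = 28030 + 23303 = 51333$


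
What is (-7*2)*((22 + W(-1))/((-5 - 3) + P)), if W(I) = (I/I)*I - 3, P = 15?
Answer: -36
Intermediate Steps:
W(I) = -3 + I (W(I) = 1*I - 3 = I - 3 = -3 + I)
(-7*2)*((22 + W(-1))/((-5 - 3) + P)) = (-7*2)*((22 + (-3 - 1))/((-5 - 3) + 15)) = -14*(22 - 4)/(-8 + 15) = -252/7 = -14*18/7 = -36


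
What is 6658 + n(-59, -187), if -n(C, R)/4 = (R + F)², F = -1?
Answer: -134718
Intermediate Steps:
n(C, R) = -4*(-1 + R)² (n(C, R) = -4*(R - 1)² = -4*(-1 + R)²)
6658 + n(-59, -187) = 6658 - 4*(-1 - 187)² = 6658 - 4*(-188)² = 6658 - 4*35344 = 6658 - 141376 = -134718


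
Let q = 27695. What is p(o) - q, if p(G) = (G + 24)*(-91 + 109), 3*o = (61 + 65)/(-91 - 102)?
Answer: -5262515/193 ≈ -27267.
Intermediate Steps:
o = -42/193 (o = ((61 + 65)/(-91 - 102))/3 = (126/(-193))/3 = (126*(-1/193))/3 = (⅓)*(-126/193) = -42/193 ≈ -0.21762)
p(G) = 432 + 18*G (p(G) = (24 + G)*18 = 432 + 18*G)
p(o) - q = (432 + 18*(-42/193)) - 1*27695 = (432 - 756/193) - 27695 = 82620/193 - 27695 = -5262515/193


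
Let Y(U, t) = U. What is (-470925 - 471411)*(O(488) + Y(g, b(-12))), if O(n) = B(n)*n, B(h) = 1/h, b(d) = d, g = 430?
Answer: -406146816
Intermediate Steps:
O(n) = 1 (O(n) = n/n = 1)
(-470925 - 471411)*(O(488) + Y(g, b(-12))) = (-470925 - 471411)*(1 + 430) = -942336*431 = -406146816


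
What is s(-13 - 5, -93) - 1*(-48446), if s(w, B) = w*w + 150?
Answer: 48920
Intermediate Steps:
s(w, B) = 150 + w² (s(w, B) = w² + 150 = 150 + w²)
s(-13 - 5, -93) - 1*(-48446) = (150 + (-13 - 5)²) - 1*(-48446) = (150 + (-18)²) + 48446 = (150 + 324) + 48446 = 474 + 48446 = 48920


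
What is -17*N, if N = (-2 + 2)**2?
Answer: 0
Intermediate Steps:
N = 0 (N = 0**2 = 0)
-17*N = -17*0 = 0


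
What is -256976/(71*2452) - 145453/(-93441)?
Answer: 327527315/4066832643 ≈ 0.080536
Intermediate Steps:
-256976/(71*2452) - 145453/(-93441) = -256976/174092 - 145453*(-1/93441) = -256976*1/174092 + 145453/93441 = -64244/43523 + 145453/93441 = 327527315/4066832643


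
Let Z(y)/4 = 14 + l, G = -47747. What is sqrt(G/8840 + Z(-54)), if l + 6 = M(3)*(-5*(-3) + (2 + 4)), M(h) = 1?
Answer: sqrt(2160701530)/4420 ≈ 10.517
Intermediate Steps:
l = 15 (l = -6 + 1*(-5*(-3) + (2 + 4)) = -6 + 1*(15 + 6) = -6 + 1*21 = -6 + 21 = 15)
Z(y) = 116 (Z(y) = 4*(14 + 15) = 4*29 = 116)
sqrt(G/8840 + Z(-54)) = sqrt(-47747/8840 + 116) = sqrt(977693/8840) = sqrt(2160701530)/4420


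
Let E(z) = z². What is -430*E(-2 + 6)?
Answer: -6880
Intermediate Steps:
-430*E(-2 + 6) = -430*(-2 + 6)² = -430*4² = -430*16 = -6880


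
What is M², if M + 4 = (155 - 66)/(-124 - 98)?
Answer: 954529/49284 ≈ 19.368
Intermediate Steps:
M = -977/222 (M = -4 + (155 - 66)/(-124 - 98) = -4 + 89/(-222) = -4 + 89*(-1/222) = -4 - 89/222 = -977/222 ≈ -4.4009)
M² = (-977/222)² = 954529/49284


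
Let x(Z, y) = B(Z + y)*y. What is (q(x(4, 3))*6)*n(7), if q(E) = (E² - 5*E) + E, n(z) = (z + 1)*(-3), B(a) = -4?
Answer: -27648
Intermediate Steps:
x(Z, y) = -4*y
n(z) = -3 - 3*z (n(z) = (1 + z)*(-3) = -3 - 3*z)
q(E) = E² - 4*E
(q(x(4, 3))*6)*n(7) = (((-4*3)*(-4 - 4*3))*6)*(-3 - 3*7) = (-12*(-4 - 12)*6)*(-3 - 21) = (-12*(-16)*6)*(-24) = (192*6)*(-24) = 1152*(-24) = -27648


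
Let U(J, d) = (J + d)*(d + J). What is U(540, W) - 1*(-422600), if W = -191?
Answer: 544401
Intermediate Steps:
U(J, d) = (J + d)² (U(J, d) = (J + d)*(J + d) = (J + d)²)
U(540, W) - 1*(-422600) = (540 - 191)² - 1*(-422600) = 349² + 422600 = 121801 + 422600 = 544401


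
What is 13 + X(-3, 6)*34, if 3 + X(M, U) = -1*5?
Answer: -259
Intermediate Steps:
X(M, U) = -8 (X(M, U) = -3 - 1*5 = -3 - 5 = -8)
13 + X(-3, 6)*34 = 13 - 8*34 = 13 - 272 = -259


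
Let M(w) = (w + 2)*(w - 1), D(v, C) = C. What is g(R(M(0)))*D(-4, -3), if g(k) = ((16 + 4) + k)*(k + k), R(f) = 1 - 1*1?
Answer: 0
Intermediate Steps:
M(w) = (-1 + w)*(2 + w) (M(w) = (2 + w)*(-1 + w) = (-1 + w)*(2 + w))
R(f) = 0 (R(f) = 1 - 1 = 0)
g(k) = 2*k*(20 + k) (g(k) = (20 + k)*(2*k) = 2*k*(20 + k))
g(R(M(0)))*D(-4, -3) = (2*0*(20 + 0))*(-3) = (2*0*20)*(-3) = 0*(-3) = 0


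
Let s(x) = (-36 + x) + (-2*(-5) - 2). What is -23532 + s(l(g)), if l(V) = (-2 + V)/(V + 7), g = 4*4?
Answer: -541866/23 ≈ -23559.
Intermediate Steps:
g = 16
l(V) = (-2 + V)/(7 + V)
s(x) = -28 + x (s(x) = (-36 + x) + (10 - 2) = (-36 + x) + 8 = -28 + x)
-23532 + s(l(g)) = -23532 + (-28 + (-2 + 16)/(7 + 16)) = -23532 + (-28 + 14/23) = -23532 - 630/23 = -541866/23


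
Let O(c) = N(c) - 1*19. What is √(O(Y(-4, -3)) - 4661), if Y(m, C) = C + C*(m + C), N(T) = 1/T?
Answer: I*√168478/6 ≈ 68.41*I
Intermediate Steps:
Y(m, C) = C + C*(C + m)
O(c) = -19 + 1/c (O(c) = 1/c - 1*19 = 1/c - 19 = -19 + 1/c)
√(O(Y(-4, -3)) - 4661) = √((-19 + 1/(-3*(1 - 3 - 4))) - 4661) = √((-19 + 1/(-3*(-6))) - 4661) = √((-19 + 1/18) - 4661) = √(-341/18 - 4661) = √(-84239/18) = I*√168478/6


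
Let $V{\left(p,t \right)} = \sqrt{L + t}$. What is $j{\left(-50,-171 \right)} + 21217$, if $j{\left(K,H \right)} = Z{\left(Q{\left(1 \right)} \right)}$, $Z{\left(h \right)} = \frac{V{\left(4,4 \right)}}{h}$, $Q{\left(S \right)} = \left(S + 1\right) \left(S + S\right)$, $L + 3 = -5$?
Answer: $21217 + \frac{i}{2} \approx 21217.0 + 0.5 i$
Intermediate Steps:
$L = -8$ ($L = -3 - 5 = -8$)
$V{\left(p,t \right)} = \sqrt{-8 + t}$
$Q{\left(S \right)} = 2 S \left(1 + S\right)$ ($Q{\left(S \right)} = \left(1 + S\right) 2 S = 2 S \left(1 + S\right)$)
$Z{\left(h \right)} = \frac{2 i}{h}$ ($Z{\left(h \right)} = \frac{\sqrt{-8 + 4}}{h} = \frac{\sqrt{-4}}{h} = \frac{2 i}{h}$)
$j{\left(K,H \right)} = \frac{i}{2}$ ($j{\left(K,H \right)} = \frac{2 i}{2 \cdot 1 \left(1 + 1\right)} = \frac{2 i}{2 \cdot 1 \cdot 2} = \frac{2 i}{4} = 2 i \frac{1}{4} = \frac{i}{2}$)
$j{\left(-50,-171 \right)} + 21217 = \frac{i}{2} + 21217 = 21217 + \frac{i}{2}$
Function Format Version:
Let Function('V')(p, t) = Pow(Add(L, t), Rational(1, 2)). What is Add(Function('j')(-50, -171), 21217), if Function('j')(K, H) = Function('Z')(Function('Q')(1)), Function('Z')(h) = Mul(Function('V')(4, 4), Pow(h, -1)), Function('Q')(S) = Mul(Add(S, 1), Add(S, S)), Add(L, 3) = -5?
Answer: Add(21217, Mul(Rational(1, 2), I)) ≈ Add(21217., Mul(0.50000, I))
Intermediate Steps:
L = -8 (L = Add(-3, -5) = -8)
Function('V')(p, t) = Pow(Add(-8, t), Rational(1, 2))
Function('Q')(S) = Mul(2, S, Add(1, S)) (Function('Q')(S) = Mul(Add(1, S), Mul(2, S)) = Mul(2, S, Add(1, S)))
Function('Z')(h) = Mul(2, I, Pow(h, -1)) (Function('Z')(h) = Mul(Pow(Add(-8, 4), Rational(1, 2)), Pow(h, -1)) = Mul(Pow(-4, Rational(1, 2)), Pow(h, -1)) = Mul(Mul(2, I), Pow(h, -1)) = Mul(2, I, Pow(h, -1)))
Function('j')(K, H) = Mul(Rational(1, 2), I) (Function('j')(K, H) = Mul(2, I, Pow(Mul(2, 1, Add(1, 1)), -1)) = Mul(2, I, Pow(Mul(2, 1, 2), -1)) = Mul(2, I, Pow(4, -1)) = Mul(2, I, Rational(1, 4)) = Mul(Rational(1, 2), I))
Add(Function('j')(-50, -171), 21217) = Add(Mul(Rational(1, 2), I), 21217) = Add(21217, Mul(Rational(1, 2), I))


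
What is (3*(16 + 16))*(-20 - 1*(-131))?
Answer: 10656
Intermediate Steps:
(3*(16 + 16))*(-20 - 1*(-131)) = (3*32)*(-20 + 131) = 96*111 = 10656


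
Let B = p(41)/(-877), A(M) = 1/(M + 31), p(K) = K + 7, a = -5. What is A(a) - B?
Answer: 2125/22802 ≈ 0.093194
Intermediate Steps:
p(K) = 7 + K
A(M) = 1/(31 + M)
B = -48/877 (B = (7 + 41)/(-877) = 48*(-1/877) = -48/877 ≈ -0.054732)
A(a) - B = 1/(31 - 5) - 1*(-48/877) = 1/26 + 48/877 = 2125/22802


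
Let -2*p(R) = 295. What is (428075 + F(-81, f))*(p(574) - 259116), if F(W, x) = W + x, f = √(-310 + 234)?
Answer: -110963222419 - 518527*I*√19 ≈ -1.1096e+11 - 2.2602e+6*I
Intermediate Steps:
f = 2*I*√19 (f = √(-76) = 2*I*√19 ≈ 8.7178*I)
p(R) = -295/2 (p(R) = -½*295 = -295/2)
(428075 + F(-81, f))*(p(574) - 259116) = (428075 + (-81 + 2*I*√19))*(-295/2 - 259116) = (427994 + 2*I*√19)*(-518527/2) = -110963222419 - 518527*I*√19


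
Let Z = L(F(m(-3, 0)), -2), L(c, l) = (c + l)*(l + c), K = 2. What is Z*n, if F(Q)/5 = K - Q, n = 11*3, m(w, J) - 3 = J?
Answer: 1617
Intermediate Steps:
m(w, J) = 3 + J
n = 33
F(Q) = 10 - 5*Q (F(Q) = 5*(2 - Q) = 10 - 5*Q)
L(c, l) = (c + l)² (L(c, l) = (c + l)*(c + l) = (c + l)²)
Z = 49 (Z = ((10 - 5*(3 + 0)) - 2)² = ((10 - 5*3) - 2)² = ((10 - 15) - 2)² = (-5 - 2)² = (-7)² = 49)
Z*n = 49*33 = 1617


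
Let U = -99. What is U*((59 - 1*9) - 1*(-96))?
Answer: -14454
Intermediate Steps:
U*((59 - 1*9) - 1*(-96)) = -99*((59 - 1*9) - 1*(-96)) = -99*((59 - 9) + 96) = -99*(50 + 96) = -99*146 = -14454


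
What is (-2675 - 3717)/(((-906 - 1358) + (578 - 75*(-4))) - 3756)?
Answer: 3196/2571 ≈ 1.2431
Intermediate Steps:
(-2675 - 3717)/(((-906 - 1358) + (578 - 75*(-4))) - 3756) = -6392/((-2264 + (578 + 300)) - 3756) = -6392/((-2264 + 878) - 3756) = -6392/(-1386 - 3756) = -6392/(-5142) = -6392*(-1/5142) = 3196/2571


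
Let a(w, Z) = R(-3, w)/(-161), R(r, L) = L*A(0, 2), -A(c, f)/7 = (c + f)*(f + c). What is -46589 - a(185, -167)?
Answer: -1072287/23 ≈ -46621.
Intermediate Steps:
A(c, f) = -7*(c + f)² (A(c, f) = -7*(c + f)*(f + c) = -7*(c + f)*(c + f) = -7*(c + f)²)
R(r, L) = -28*L (R(r, L) = L*(-7*(0 + 2)²) = L*(-7*2²) = L*(-7*4) = L*(-28) = -28*L)
a(w, Z) = 4*w/23 (a(w, Z) = -28*w/(-161) = -28*w*(-1/161) = 4*w/23)
-46589 - a(185, -167) = -46589 - 4*185/23 = -46589 - 1*740/23 = -46589 - 740/23 = -1072287/23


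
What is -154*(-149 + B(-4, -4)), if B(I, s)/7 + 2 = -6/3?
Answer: 27258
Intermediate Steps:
B(I, s) = -28 (B(I, s) = -14 + 7*(-6/3) = -14 + 7*(-6*⅓) = -14 + 7*(-2) = -14 - 14 = -28)
-154*(-149 + B(-4, -4)) = -154*(-149 - 28) = -154*(-177) = 27258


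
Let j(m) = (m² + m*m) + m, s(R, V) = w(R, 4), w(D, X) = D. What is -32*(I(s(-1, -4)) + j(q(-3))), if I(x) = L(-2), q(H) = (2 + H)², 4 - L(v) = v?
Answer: -288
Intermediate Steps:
L(v) = 4 - v
s(R, V) = R
I(x) = 6 (I(x) = 4 - 1*(-2) = 4 + 2 = 6)
j(m) = m + 2*m² (j(m) = (m² + m²) + m = 2*m² + m = m + 2*m²)
-32*(I(s(-1, -4)) + j(q(-3))) = -32*(6 + (2 - 3)²*(1 + 2*(2 - 3)²)) = -32*(6 + (-1)²*(1 + 2*(-1)²)) = -32*(6 + 1*(1 + 2*1)) = -32*(6 + 1*(1 + 2)) = -32*(6 + 1*3) = -32*(6 + 3) = -32*9 = -288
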